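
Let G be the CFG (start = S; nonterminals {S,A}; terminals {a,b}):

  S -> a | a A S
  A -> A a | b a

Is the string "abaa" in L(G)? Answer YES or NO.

Convert to CNF:
  S -> T0 X2 | a
  A -> A T0 | T1 T0
  T0 -> a
  T1 -> b
  X2 -> A S

Fill CYK table bottom-up:
  [0..0]={S,T0}  "a"  orig:{S}
  [1..1]={T1}  "b"  orig:{}
  [2..2]={S,T0}  "a"  orig:{S}
  [3..3]={S,T0}  "a"  orig:{S}
  [0..1]=∅  "ab"
  [1..2]={A}  "ba"
  [2..3]=∅  "aa"
  [0..2]=∅  "aba"
  [1..3]={A,X2}  "baa"  orig:{A}
  [0..3]={S}  "abaa"

S ∈ T[0,3] ⇒ YES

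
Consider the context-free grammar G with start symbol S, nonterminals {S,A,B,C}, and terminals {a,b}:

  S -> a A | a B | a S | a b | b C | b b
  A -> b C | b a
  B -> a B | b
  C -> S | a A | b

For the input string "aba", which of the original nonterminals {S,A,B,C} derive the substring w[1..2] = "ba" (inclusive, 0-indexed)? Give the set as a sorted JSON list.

CNF form of G:
  S -> T0 C | T0 T0 | T1 A | T1 B | T1 S | T1 T0
  A -> T0 C | T0 T1
  B -> T1 B | b
  C -> T0 C | T0 T0 | T1 A | T1 B | T1 S | T1 T0 | b
  T0 -> b
  T1 -> a

Fill CYK table bottom-up, restricted to cells inside w[1..2]:
  T[1,1] 'b' = {B,C,T0}  orig:{B,C}
  T[2,2] 'a' = {T1}  orig:{}
  T[1,2] 'ba' = {A}

Original NTs in T[1,2] deriving "ba": ["A"]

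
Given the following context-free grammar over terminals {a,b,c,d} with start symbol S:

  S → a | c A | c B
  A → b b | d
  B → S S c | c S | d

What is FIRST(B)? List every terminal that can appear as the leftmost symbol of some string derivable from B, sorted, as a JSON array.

Compute FIRST by fixpoint:
iter 1:
  A via A→b b: +{b}
  A via A→d: +{d}
  B via B→c S: +{c}
  B via B→d: +{d}
  S via S→a: +{a}
  S via S→c A: +{c}
  FIRST[S]={a,c}  FIRST[A]={b,d}  FIRST[B]={c,d}
iter 2:
  B via B→S S c: +{a}
  FIRST[S]={a,c}  FIRST[A]={b,d}  FIRST[B]={a,c,d}
iter 3: (no change)
  FIRST[S]={a,c}  FIRST[A]={b,d}  FIRST[B]={a,c,d}

FIRST(B) = ["a", "c", "d"]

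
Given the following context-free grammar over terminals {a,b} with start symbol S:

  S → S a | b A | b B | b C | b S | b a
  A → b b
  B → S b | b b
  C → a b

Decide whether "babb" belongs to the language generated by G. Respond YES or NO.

CNF form of G:
  S -> S T1 | T0 A | T0 B | T0 C | T0 S | T0 T1
  A -> T0 T0
  B -> S T0 | T0 T0
  C -> T1 T0
  T0 -> b
  T1 -> a

Fill CYK table bottom-up:
  [0..0]={T0}  "b"  orig:{}
  [1..1]={T1}  "a"  orig:{}
  [2..2]={T0}  "b"  orig:{}
  [3..3]={T0}  "b"  orig:{}
  [0..1]={S}  "ba"
  [1..2]={C}  "ab"
  [2..3]={A,B}  "bb"
  [0..2]={B,S}  "bab"
  [1..3]=∅  "abb"
  [0..3]={B}  "babb"

S ∉ T[0,3] ⇒ NO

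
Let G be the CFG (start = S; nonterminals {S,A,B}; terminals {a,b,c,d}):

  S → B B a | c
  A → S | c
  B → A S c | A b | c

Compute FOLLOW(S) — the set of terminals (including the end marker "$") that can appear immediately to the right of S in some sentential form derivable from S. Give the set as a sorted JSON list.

Compute FIRST by fixpoint:
pass 1:
  A via A→c: +{c}
  B via B→A S c: +{c}
  S via S→B B a: +{c}
  FIRST[S]={c}  FIRST[A]={c}  FIRST[B]={c}
pass 2: — fixpoint
  FIRST[S]={c}  FIRST[A]={c}  FIRST[B]={c}

Compute FOLLOW by fixpoint:
FOLLOW(S) := {$}
[1]
  B→A S c: FOLLOW(A) ⊇ FIRST(S) = {c}; new: +{c}
  B→A S c: FOLLOW(S) ⊇ FIRST(c) = {c}; new: +{c}
  B→A b: FOLLOW(A) ⊇ FIRST(b) = {b}; new: +{b}
  S→B B a: FOLLOW(B) ⊇ FIRST(B) = {c}; new: +{c}
  S→B B a: FOLLOW(B) ⊇ FIRST(a) = {a}; new: +{a}
  FOLLOW[S]={$,c}  FOLLOW[A]={b,c}  FOLLOW[B]={a,c}
[2]
  A→S: FOLLOW(S) ⊇ FOLLOW(A) ⊇ {b,c}; new: +{b}
  FOLLOW[S]={$,b,c}  FOLLOW[A]={b,c}  FOLLOW[B]={a,c}
[3] (stable)
  FOLLOW[S]={$,b,c}  FOLLOW[A]={b,c}  FOLLOW[B]={a,c}

FOLLOW(S) = ["$", "b", "c"]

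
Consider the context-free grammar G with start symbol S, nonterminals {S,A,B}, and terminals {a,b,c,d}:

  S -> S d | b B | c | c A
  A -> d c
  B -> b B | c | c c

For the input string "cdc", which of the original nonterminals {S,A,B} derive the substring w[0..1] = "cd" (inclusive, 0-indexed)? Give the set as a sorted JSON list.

Convert to CNF:
  S -> S T0 | T1 A | T2 B | c
  A -> T0 T1
  B -> T1 T1 | T2 B | c
  T0 -> d
  T1 -> c
  T2 -> b

CYK table (by increasing span) (cells [i..j] with 0 ≤ i ≤ j ≤ 1 only):
  cell(0,0) c: {B,S,T1}  orig:{B,S}
  cell(1,1) d: {T0}  orig:{}
  cell(0,1) cd: {S}

Original NTs in T[0,1] deriving "cd": ["S"]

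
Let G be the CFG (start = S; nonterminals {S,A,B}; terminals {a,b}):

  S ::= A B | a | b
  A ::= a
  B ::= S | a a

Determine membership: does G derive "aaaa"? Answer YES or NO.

CNF form of G:
  S -> A B | a | b
  A -> a
  B -> A B | T0 T0 | a | b
  T0 -> a

Fill CYK table bottom-up:
  T[0,0] 'a' = {A,B,S,T0}  orig:{A,B,S}
  T[1,1] 'a' = {A,B,S,T0}  orig:{A,B,S}
  T[2,2] 'a' = {A,B,S,T0}  orig:{A,B,S}
  T[3,3] 'a' = {A,B,S,T0}  orig:{A,B,S}
  T[0,1] 'aa' = {B,S}
  T[1,2] 'aa' = {B,S}
  T[2,3] 'aa' = {B,S}
  T[0,2] 'aaa' = {B,S}
  T[1,3] 'aaa' = {B,S}
  T[0,3] 'aaaa' = {B,S}

S ∈ T[0,3] ⇒ YES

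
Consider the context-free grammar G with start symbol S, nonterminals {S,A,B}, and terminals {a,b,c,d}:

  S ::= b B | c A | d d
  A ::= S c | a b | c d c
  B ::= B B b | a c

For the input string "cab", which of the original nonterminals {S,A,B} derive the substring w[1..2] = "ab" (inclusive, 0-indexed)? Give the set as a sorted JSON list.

CNF form of G:
  S -> T0 A | T2 B | T3 T3
  A -> S T0 | T0 X4 | T1 T2
  B -> B X5 | T1 T0
  T0 -> c
  T1 -> a
  T2 -> b
  T3 -> d
  X4 -> T3 T0
  X5 -> B T2

Fill CYK table bottom-up — only the sub-triangle for w[1..2]:
  [1..1]={T1}  "a"  orig:{}
  [2..2]={T2}  "b"  orig:{}
  [1..2]={A}  "ab"

Original NTs in T[1,2] deriving "ab": ["A"]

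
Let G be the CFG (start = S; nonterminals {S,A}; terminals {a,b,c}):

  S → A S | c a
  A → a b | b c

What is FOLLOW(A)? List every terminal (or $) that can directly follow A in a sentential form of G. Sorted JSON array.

Compute FIRST by fixpoint:
round 1:
  A via A→a b: +{a}
  A via A→b c: +{b}
  S via S→A S: +{a,b}
  S via S→c a: +{c}
  FIRST[S]={a,b,c}  FIRST[A]={a,b}
round 2: done
  FIRST[S]={a,b,c}  FIRST[A]={a,b}

FOLLOW iteration:
seed FOLLOW(S) with $
pass 1:
  S→A S: FOLLOW(A) ⊇ FIRST(S) = {a,b,c}; new: +{a,b,c}
  FOLLOW(S)={$}  FOLLOW(A)={a,b,c}
pass 2: done
  FOLLOW(S)={$}  FOLLOW(A)={a,b,c}

FOLLOW(A) = ["a", "b", "c"]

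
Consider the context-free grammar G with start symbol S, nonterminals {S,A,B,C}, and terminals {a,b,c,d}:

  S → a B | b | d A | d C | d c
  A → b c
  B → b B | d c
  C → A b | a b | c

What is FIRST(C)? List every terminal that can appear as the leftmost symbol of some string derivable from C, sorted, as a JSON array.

FIRST iteration:
[1]
  A via A→b c: +{b}
  B via B→b B: +{b}
  B via B→d c: +{d}
  C via C→A b: +{b}
  C via C→a b: +{a}
  C via C→c: +{c}
  S via S→a B: +{a}
  S via S→b: +{b}
  S via S→d A: +{d}
  S: {a,b,d}  A: {b}  B: {b,d}  C: {a,b,c}
[2] (no change)
  S: {a,b,d}  A: {b}  B: {b,d}  C: {a,b,c}

FIRST(C) = ["a", "b", "c"]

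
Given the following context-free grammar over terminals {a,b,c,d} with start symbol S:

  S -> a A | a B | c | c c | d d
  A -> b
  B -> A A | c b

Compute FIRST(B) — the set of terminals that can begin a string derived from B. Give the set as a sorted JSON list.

FIRST iteration:
round 1:
  A via A→b: +{b}
  B via B→A A: +{b}
  B via B→c b: +{c}
  S via S→a A: +{a}
  S via S→c: +{c}
  S via S→d d: +{d}
  FIRST[S]={a,c,d}  FIRST[A]={b}  FIRST[B]={b,c}
round 2: — fixpoint
  FIRST[S]={a,c,d}  FIRST[A]={b}  FIRST[B]={b,c}

FIRST(B) = ["b", "c"]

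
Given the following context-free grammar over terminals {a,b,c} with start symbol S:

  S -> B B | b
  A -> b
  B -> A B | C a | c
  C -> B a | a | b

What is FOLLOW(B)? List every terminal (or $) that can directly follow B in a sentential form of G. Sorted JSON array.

FIRST iteration:
pass 1:
  A via A→b: +{b}
  B via B→A B: +{b}
  B via B→c: +{c}
  C via C→B a: +{b,c}
  C via C→a: +{a}
  S via S→B B: +{b,c}
  FIRST(S)={b,c}  FIRST(A)={b}  FIRST(B)={b,c}  FIRST(C)={a,b,c}
pass 2:
  B via B→C a: +{a}
  S via S→B B: +{a}
  FIRST(S)={a,b,c}  FIRST(A)={b}  FIRST(B)={a,b,c}  FIRST(C)={a,b,c}
pass 3: — fixpoint
  FIRST(S)={a,b,c}  FIRST(A)={b}  FIRST(B)={a,b,c}  FIRST(C)={a,b,c}

Compute FOLLOW by fixpoint:
initialize: $ ∈ FOLLOW(S)
round 1:
  B→A B: FOLLOW(A) ⊇ FIRST(B) = {a,b,c}; new: +{a,b,c}
  B→C a: FOLLOW(C) ⊇ FIRST(a) = {a}; new: +{a}
  C→B a: FOLLOW(B) ⊇ FIRST(a) = {a}; new: +{a}
  S→B B: FOLLOW(B) ⊇ FIRST(B) = {a,b,c}; new: +{b,c}
  S→B B: FOLLOW(B) ⊇ FOLLOW(S) ⊇ {$}; new: +{$}
  FOLLOW(S)={$}  FOLLOW(A)={a,b,c}  FOLLOW(B)={$,a,b,c}  FOLLOW(C)={a}
round 2: done
  FOLLOW(S)={$}  FOLLOW(A)={a,b,c}  FOLLOW(B)={$,a,b,c}  FOLLOW(C)={a}

FOLLOW(B) = ["$", "a", "b", "c"]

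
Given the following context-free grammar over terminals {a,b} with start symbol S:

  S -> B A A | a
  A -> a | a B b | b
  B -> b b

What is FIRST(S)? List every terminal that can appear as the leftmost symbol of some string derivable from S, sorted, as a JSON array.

FIRST sets, iterate to fixpoint:
pass 1:
  A via A→a: +{a}
  A via A→b: +{b}
  B via B→b b: +{b}
  S via S→B A A: +{b}
  S via S→a: +{a}
  FIRST(S)={a,b}  FIRST(A)={a,b}  FIRST(B)={b}
pass 2: done
  FIRST(S)={a,b}  FIRST(A)={a,b}  FIRST(B)={b}

FIRST(S) = ["a", "b"]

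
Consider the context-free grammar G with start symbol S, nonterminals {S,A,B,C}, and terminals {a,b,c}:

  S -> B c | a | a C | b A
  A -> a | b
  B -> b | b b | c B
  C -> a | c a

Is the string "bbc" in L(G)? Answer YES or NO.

Convert to CNF:
  S -> B T1 | T0 A | T2 C | a
  A -> a | b
  B -> T0 T0 | T1 B | b
  C -> T1 T2 | a
  T0 -> b
  T1 -> c
  T2 -> a

CYK table (by increasing span):
  T[0,0] 'b' = {A,B,T0}  orig:{A,B}
  T[1,1] 'b' = {A,B,T0}  orig:{A,B}
  T[2,2] 'c' = {T1}  orig:{}
  T[0,1] 'bb' = {B,S}
  T[1,2] 'bc' = {S}
  T[0,2] 'bbc' = {S}

S ∈ T[0,2] ⇒ YES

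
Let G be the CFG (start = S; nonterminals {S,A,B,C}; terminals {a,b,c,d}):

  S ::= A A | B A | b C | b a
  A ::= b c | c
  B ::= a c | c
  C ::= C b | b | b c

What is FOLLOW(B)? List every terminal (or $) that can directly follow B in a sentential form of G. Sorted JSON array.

FIRST iteration:
pass 1:
  A via A→b c: +{b}
  A via A→c: +{c}
  B via B→a c: +{a}
  B via B→c: +{c}
  C via C→b: +{b}
  S via S→A A: +{b,c}
  S via S→B A: +{a}
  FIRST[S]={a,b,c}  FIRST[A]={b,c}  FIRST[B]={a,c}  FIRST[C]={b}
pass 2: done
  FIRST[S]={a,b,c}  FIRST[A]={b,c}  FIRST[B]={a,c}  FIRST[C]={b}

Compute FOLLOW by fixpoint:
FOLLOW(S) := {$}
[1]
  C→C b: FOLLOW(C) ⊇ FIRST(b) = {b}; new: +{b}
  S→A A: FOLLOW(A) ⊇ FIRST(A) = {b,c}; new: +{b,c}
  S→A A: FOLLOW(A) ⊇ FOLLOW(S) ⊇ {$}; new: +{$}
  S→B A: FOLLOW(B) ⊇ FIRST(A) = {b,c}; new: +{b,c}
  S→b C: FOLLOW(C) ⊇ FOLLOW(S) ⊇ {$}; new: +{$}
  S: {$}  A: {$,b,c}  B: {b,c}  C: {$,b}
[2] (no change)
  S: {$}  A: {$,b,c}  B: {b,c}  C: {$,b}

FOLLOW(B) = ["b", "c"]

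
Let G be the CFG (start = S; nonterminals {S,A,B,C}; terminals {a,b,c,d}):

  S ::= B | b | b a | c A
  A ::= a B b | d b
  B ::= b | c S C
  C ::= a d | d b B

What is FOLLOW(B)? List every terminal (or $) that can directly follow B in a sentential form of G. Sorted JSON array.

FIRST sets, iterate to fixpoint:
round 1:
  A via A→a B b: +{a}
  A via A→d b: +{d}
  B via B→b: +{b}
  B via B→c S C: +{c}
  C via C→a d: +{a}
  C via C→d b B: +{d}
  S via S→B: +{b,c}
  FIRST[S]={b,c}  FIRST[A]={a,d}  FIRST[B]={b,c}  FIRST[C]={a,d}
round 2: — fixpoint
  FIRST[S]={b,c}  FIRST[A]={a,d}  FIRST[B]={b,c}  FIRST[C]={a,d}

FOLLOW iteration:
FOLLOW(S) := {$}
iter 1:
  A→a B b: FOLLOW(B) ⊇ FIRST(b) = {b}; new: +{b}
  B→c S C: FOLLOW(S) ⊇ FIRST(C) = {a,d}; new: +{a,d}
  B→c S C: FOLLOW(C) ⊇ FOLLOW(B) ⊇ {b}; new: +{b}
  S→B: FOLLOW(B) ⊇ FOLLOW(S) ⊇ {$,a,d}; new: +{$,a,d}
  S→c A: FOLLOW(A) ⊇ FOLLOW(S) ⊇ {$,a,d}; new: +{$,a,d}
  S: {$,a,d}  A: {$,a,d}  B: {$,a,b,d}  C: {b}
iter 2:
  B→c S C: FOLLOW(C) ⊇ FOLLOW(B) ⊇ {$,a,b,d}; new: +{$,a,d}
  S: {$,a,d}  A: {$,a,d}  B: {$,a,b,d}  C: {$,a,b,d}
iter 3: (no change)
  S: {$,a,d}  A: {$,a,d}  B: {$,a,b,d}  C: {$,a,b,d}

FOLLOW(B) = ["$", "a", "b", "d"]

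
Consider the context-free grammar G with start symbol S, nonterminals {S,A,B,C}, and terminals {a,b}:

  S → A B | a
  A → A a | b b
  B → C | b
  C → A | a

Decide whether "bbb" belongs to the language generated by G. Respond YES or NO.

CNF form of G:
  S -> A B | a
  A -> A T0 | T1 T1
  B -> A T0 | T1 T1 | a | b
  C -> A T0 | T1 T1 | a
  T0 -> a
  T1 -> b

Fill CYK table bottom-up:
  cell(0,0) b: {B,T1}  orig:{B}
  cell(1,1) b: {B,T1}  orig:{B}
  cell(2,2) b: {B,T1}  orig:{B}
  cell(0,1) bb: {A,B,C}
  cell(1,2) bb: {A,B,C}
  cell(0,2) bbb: {S}

S ∈ T[0,2] ⇒ YES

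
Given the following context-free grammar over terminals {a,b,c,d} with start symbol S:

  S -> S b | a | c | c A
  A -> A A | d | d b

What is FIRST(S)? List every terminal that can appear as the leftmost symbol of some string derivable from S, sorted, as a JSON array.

FIRST sets, iterate to fixpoint:
iter 1:
  A via A→d: +{d}
  S via S→a: +{a}
  S via S→c: +{c}
  S: {a,c}  A: {d}
iter 2: (stable)
  S: {a,c}  A: {d}

FIRST(S) = ["a", "c"]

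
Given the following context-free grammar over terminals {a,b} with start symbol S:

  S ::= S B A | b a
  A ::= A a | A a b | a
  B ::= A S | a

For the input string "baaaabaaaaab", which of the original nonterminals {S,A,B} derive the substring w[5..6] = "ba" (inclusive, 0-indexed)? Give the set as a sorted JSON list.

Convert to CNF:
  S -> S X3 | T1 T0
  A -> A T0 | A X2 | a
  B -> A S | a
  T0 -> a
  T1 -> b
  X2 -> T0 T1
  X3 -> B A

CYK fill, restricted to cells inside w[5..6]:
  [5..5]={T1}  "b"  orig:{}
  [6..6]={A,B,T0}  "a"  orig:{A,B}
  [5..6]={S}  "ba"

Original NTs in T[5,6] deriving "ba": ["S"]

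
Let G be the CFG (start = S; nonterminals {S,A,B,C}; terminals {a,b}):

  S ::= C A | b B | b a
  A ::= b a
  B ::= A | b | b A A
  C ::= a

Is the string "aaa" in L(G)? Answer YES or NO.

CNF form of G:
  S -> C A | T0 B | T0 T1
  A -> T0 T1
  B -> T0 T1 | T0 X2 | b
  C -> a
  T0 -> b
  T1 -> a
  X2 -> A A

CYK fill:
  cell(0,0) a: {C,T1}  orig:{C}
  cell(1,1) a: {C,T1}  orig:{C}
  cell(2,2) a: {C,T1}  orig:{C}
  cell(0,1) aa: ∅
  cell(1,2) aa: ∅
  cell(0,2) aaa: ∅

S ∉ T[0,2] ⇒ NO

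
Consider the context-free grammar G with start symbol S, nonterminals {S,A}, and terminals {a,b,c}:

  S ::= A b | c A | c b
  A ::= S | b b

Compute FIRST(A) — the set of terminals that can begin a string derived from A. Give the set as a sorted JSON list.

Compute FIRST by fixpoint:
round 1:
  A via A→b b: +{b}
  S via S→A b: +{b}
  S via S→c A: +{c}
  S: {b,c}  A: {b}
round 2:
  A via A→S: +{c}
  S: {b,c}  A: {b,c}
round 3: done
  S: {b,c}  A: {b,c}

FIRST(A) = ["b", "c"]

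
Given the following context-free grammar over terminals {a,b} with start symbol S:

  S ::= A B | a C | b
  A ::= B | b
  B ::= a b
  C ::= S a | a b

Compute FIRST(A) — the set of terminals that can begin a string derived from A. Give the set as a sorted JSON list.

FIRST iteration:
pass 1:
  A via A→b: +{b}
  B via B→a b: +{a}
  C via C→a b: +{a}
  S via S→A B: +{b}
  S via S→a C: +{a}
  S: {a,b}  A: {b}  B: {a}  C: {a}
pass 2:
  A via A→B: +{a}
  C via C→S a: +{b}
  S: {a,b}  A: {a,b}  B: {a}  C: {a,b}
pass 3: (no change)
  S: {a,b}  A: {a,b}  B: {a}  C: {a,b}

FIRST(A) = ["a", "b"]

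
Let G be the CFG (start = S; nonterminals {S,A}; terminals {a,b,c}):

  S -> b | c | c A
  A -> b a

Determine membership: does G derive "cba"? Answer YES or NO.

Convert to CNF:
  S -> T2 A | b | c
  A -> T0 T1
  T0 -> b
  T1 -> a
  T2 -> c

CYK table (by increasing span):
  [0..0]={S,T2}  "c"  orig:{S}
  [1..1]={S,T0}  "b"  orig:{S}
  [2..2]={T1}  "a"  orig:{}
  [0..1]=∅  "cb"
  [1..2]={A}  "ba"
  [0..2]={S}  "cba"

S ∈ T[0,2] ⇒ YES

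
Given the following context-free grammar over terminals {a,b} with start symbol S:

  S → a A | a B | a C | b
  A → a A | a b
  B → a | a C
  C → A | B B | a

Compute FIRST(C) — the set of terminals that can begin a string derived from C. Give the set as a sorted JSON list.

FIRST sets, iterate to fixpoint:
[1]
  A via A→a A: +{a}
  B via B→a: +{a}
  C via C→A: +{a}
  S via S→a A: +{a}
  S via S→b: +{b}
  FIRST(S)={a,b}  FIRST(A)={a}  FIRST(B)={a}  FIRST(C)={a}
[2] (stable)
  FIRST(S)={a,b}  FIRST(A)={a}  FIRST(B)={a}  FIRST(C)={a}

FIRST(C) = ["a"]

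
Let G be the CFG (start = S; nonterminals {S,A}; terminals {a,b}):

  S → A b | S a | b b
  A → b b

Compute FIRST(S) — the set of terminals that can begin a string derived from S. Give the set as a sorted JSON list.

Compute FIRST by fixpoint:
pass 1:
  A via A→b b: +{b}
  S via S→A b: +{b}
  FIRST(S)={b}  FIRST(A)={b}
pass 2: done
  FIRST(S)={b}  FIRST(A)={b}

FIRST(S) = ["b"]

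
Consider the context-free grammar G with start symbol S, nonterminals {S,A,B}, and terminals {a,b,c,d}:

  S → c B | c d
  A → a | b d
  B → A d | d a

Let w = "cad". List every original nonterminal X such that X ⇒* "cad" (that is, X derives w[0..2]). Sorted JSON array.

Convert to CNF:
  S -> T3 B | T3 T1
  A -> T0 T1 | a
  B -> A T1 | T1 T2
  T0 -> b
  T1 -> d
  T2 -> a
  T3 -> c

Fill CYK table bottom-up (cells [i..j] with 0 ≤ i ≤ j ≤ 2 only):
  T[0,0] 'c' = {T3}  orig:{}
  T[1,1] 'a' = {A,T2}  orig:{A}
  T[2,2] 'd' = {T1}  orig:{}
  T[0,1] 'ca' = ∅
  T[1,2] 'ad' = {B}
  T[0,2] 'cad' = {S}

Original NTs in T[0,2] deriving "cad": ["S"]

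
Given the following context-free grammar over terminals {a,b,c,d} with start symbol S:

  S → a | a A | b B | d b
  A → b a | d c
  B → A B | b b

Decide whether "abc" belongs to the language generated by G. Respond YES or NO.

CNF form of G:
  S -> T0 B | T1 A | T2 T0 | a
  A -> T0 T1 | T2 T3
  B -> A B | T0 T0
  T0 -> b
  T1 -> a
  T2 -> d
  T3 -> c

CYK fill:
  T[0,0] 'a' = {S,T1}  orig:{S}
  T[1,1] 'b' = {T0}  orig:{}
  T[2,2] 'c' = {T3}  orig:{}
  T[0,1] 'ab' = ∅
  T[1,2] 'bc' = ∅
  T[0,2] 'abc' = ∅

S ∉ T[0,2] ⇒ NO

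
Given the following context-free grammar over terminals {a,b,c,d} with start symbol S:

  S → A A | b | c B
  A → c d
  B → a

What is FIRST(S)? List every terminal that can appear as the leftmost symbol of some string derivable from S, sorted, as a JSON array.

Compute FIRST by fixpoint:
round 1:
  A via A→c d: +{c}
  B via B→a: +{a}
  S via S→A A: +{c}
  S via S→b: +{b}
  FIRST[S]={b,c}  FIRST[A]={c}  FIRST[B]={a}
round 2: done
  FIRST[S]={b,c}  FIRST[A]={c}  FIRST[B]={a}

FIRST(S) = ["b", "c"]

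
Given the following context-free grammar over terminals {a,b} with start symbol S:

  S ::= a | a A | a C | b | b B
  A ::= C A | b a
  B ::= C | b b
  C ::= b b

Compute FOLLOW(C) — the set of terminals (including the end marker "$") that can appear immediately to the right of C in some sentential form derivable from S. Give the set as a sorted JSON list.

FIRST iteration:
[1]
  A via A→b a: +{b}
  B via B→b b: +{b}
  C via C→b b: +{b}
  S via S→a: +{a}
  S via S→b: +{b}
  FIRST[S]={a,b}  FIRST[A]={b}  FIRST[B]={b}  FIRST[C]={b}
[2] (stable)
  FIRST[S]={a,b}  FIRST[A]={b}  FIRST[B]={b}  FIRST[C]={b}

FOLLOW sets:
seed FOLLOW(S) with $
round 1:
  A→C A: FOLLOW(C) ⊇ FIRST(A) = {b}; new: +{b}
  S→a A: FOLLOW(A) ⊇ FOLLOW(S) ⊇ {$}; new: +{$}
  S→a C: FOLLOW(C) ⊇ FOLLOW(S) ⊇ {$}; new: +{$}
  S→b B: FOLLOW(B) ⊇ FOLLOW(S) ⊇ {$}; new: +{$}
  FOLLOW(S)={$}  FOLLOW(A)={$}  FOLLOW(B)={$}  FOLLOW(C)={$,b}
round 2: (no change)
  FOLLOW(S)={$}  FOLLOW(A)={$}  FOLLOW(B)={$}  FOLLOW(C)={$,b}

FOLLOW(C) = ["$", "b"]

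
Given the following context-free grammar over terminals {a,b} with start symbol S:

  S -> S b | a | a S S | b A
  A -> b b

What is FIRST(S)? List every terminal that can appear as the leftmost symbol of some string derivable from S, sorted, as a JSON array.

FIRST iteration:
round 1:
  A via A→b b: +{b}
  S via S→a: +{a}
  S via S→b A: +{b}
  S: {a,b}  A: {b}
round 2: — fixpoint
  S: {a,b}  A: {b}

FIRST(S) = ["a", "b"]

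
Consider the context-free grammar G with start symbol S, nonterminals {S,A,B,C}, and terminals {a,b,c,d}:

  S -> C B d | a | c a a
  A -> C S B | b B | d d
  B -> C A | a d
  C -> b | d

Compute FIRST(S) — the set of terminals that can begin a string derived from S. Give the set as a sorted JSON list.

FIRST iteration:
[1]
  A via A→b B: +{b}
  A via A→d d: +{d}
  B via B→a d: +{a}
  C via C→b: +{b}
  C via C→d: +{d}
  S via S→C B d: +{b,d}
  S via S→a: +{a}
  S via S→c a a: +{c}
  FIRST[S]={a,b,c,d}  FIRST[A]={b,d}  FIRST[B]={a}  FIRST[C]={b,d}
[2]
  B via B→C A: +{b,d}
  FIRST[S]={a,b,c,d}  FIRST[A]={b,d}  FIRST[B]={a,b,d}  FIRST[C]={b,d}
[3] (stable)
  FIRST[S]={a,b,c,d}  FIRST[A]={b,d}  FIRST[B]={a,b,d}  FIRST[C]={b,d}

FIRST(S) = ["a", "b", "c", "d"]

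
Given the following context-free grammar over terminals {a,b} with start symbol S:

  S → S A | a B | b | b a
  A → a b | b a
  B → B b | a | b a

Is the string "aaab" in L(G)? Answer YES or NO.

CNF form of G:
  S -> S A | T0 B | T1 T0 | b
  A -> T0 T1 | T1 T0
  B -> B T1 | T1 T0 | a
  T0 -> a
  T1 -> b

Fill CYK table bottom-up:
  T[0,0] 'a' = {B,T0}  orig:{B}
  T[1,1] 'a' = {B,T0}  orig:{B}
  T[2,2] 'a' = {B,T0}  orig:{B}
  T[3,3] 'b' = {S,T1}  orig:{S}
  T[0,1] 'aa' = {S}
  T[1,2] 'aa' = {S}
  T[2,3] 'ab' = {A,B}
  T[0,2] 'aaa' = ∅
  T[1,3] 'aab' = {S}
  T[0,3] 'aaab' = {S}

S ∈ T[0,3] ⇒ YES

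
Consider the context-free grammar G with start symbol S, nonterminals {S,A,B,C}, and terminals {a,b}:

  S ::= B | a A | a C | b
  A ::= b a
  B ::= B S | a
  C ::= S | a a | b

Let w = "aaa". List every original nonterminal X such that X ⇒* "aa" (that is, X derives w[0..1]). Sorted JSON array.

CNF form of G:
  S -> B S | T1 A | T1 C | a | b
  A -> T0 T1
  B -> B S | a
  C -> B S | T1 A | T1 C | T1 T1 | a | b
  T0 -> b
  T1 -> a

CYK table (by increasing span) — only the sub-triangle for w[0..1]:
  cell(0,0) a: {B,C,S,T1}  orig:{B,C,S}
  cell(1,1) a: {B,C,S,T1}  orig:{B,C,S}
  cell(0,1) aa: {B,C,S}

Original NTs in T[0,1] deriving "aa": ["B", "C", "S"]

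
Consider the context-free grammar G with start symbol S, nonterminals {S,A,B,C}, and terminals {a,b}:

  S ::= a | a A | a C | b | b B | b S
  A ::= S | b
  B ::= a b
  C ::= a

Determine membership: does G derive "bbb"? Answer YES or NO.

CNF form of G:
  S -> T0 A | T0 C | T1 B | T1 S | a | b
  A -> T0 A | T0 C | T1 B | T1 S | a | b
  B -> T0 T1
  C -> a
  T0 -> a
  T1 -> b

Fill CYK table bottom-up:
  cell(0,0) b: {A,S,T1}  orig:{A,S}
  cell(1,1) b: {A,S,T1}  orig:{A,S}
  cell(2,2) b: {A,S,T1}  orig:{A,S}
  cell(0,1) bb: {A,S}
  cell(1,2) bb: {A,S}
  cell(0,2) bbb: {A,S}

S ∈ T[0,2] ⇒ YES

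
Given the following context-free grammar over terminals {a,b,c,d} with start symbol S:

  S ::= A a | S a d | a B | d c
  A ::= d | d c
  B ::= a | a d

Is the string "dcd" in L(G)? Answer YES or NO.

CNF form of G:
  S -> A T2 | S X3 | T0 T1 | T2 B
  A -> T0 T1 | d
  B -> T2 T0 | a
  T0 -> d
  T1 -> c
  T2 -> a
  X3 -> T2 T0

CYK table (by increasing span):
  cell(0,0) d: {A,T0}  orig:{A}
  cell(1,1) c: {T1}  orig:{}
  cell(2,2) d: {A,T0}  orig:{A}
  cell(0,1) dc: {A,S}
  cell(1,2) cd: ∅
  cell(0,2) dcd: ∅

S ∉ T[0,2] ⇒ NO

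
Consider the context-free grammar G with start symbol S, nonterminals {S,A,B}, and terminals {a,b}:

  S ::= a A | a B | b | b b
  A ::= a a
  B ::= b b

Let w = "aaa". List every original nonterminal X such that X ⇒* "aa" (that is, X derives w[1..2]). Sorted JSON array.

CNF form of G:
  S -> T0 A | T0 B | T1 T1 | b
  A -> T0 T0
  B -> T1 T1
  T0 -> a
  T1 -> b

CYK fill (cells [i..j] with 1 ≤ i ≤ j ≤ 2 only):
  [1..1]={T0}  "a"  orig:{}
  [2..2]={T0}  "a"  orig:{}
  [1..2]={A}  "aa"

Original NTs in T[1,2] deriving "aa": ["A"]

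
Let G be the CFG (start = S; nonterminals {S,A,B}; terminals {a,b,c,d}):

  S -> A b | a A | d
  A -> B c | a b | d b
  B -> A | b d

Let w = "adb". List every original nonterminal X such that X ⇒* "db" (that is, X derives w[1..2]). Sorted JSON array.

Convert to CNF:
  S -> A T2 | T1 A | d
  A -> B T0 | T1 T2 | T3 T2
  B -> B T0 | T1 T2 | T2 T3 | T3 T2
  T0 -> c
  T1 -> a
  T2 -> b
  T3 -> d

CYK table (by increasing span) — only the sub-triangle for w[1..2]:
  [1..1]={S,T3}  "d"  orig:{S}
  [2..2]={T2}  "b"  orig:{}
  [1..2]={A,B}  "db"

Original NTs in T[1,2] deriving "db": ["A", "B"]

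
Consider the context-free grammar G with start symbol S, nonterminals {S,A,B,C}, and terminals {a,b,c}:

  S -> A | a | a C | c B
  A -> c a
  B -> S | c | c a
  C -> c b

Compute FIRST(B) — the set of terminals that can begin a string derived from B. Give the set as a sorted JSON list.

Compute FIRST by fixpoint:
iter 1:
  A via A→c a: +{c}
  B via B→c: +{c}
  C via C→c b: +{c}
  S via S→A: +{c}
  S via S→a: +{a}
  FIRST(S)={a,c}  FIRST(A)={c}  FIRST(B)={c}  FIRST(C)={c}
iter 2:
  B via B→S: +{a}
  FIRST(S)={a,c}  FIRST(A)={c}  FIRST(B)={a,c}  FIRST(C)={c}
iter 3: (no change)
  FIRST(S)={a,c}  FIRST(A)={c}  FIRST(B)={a,c}  FIRST(C)={c}

FIRST(B) = ["a", "c"]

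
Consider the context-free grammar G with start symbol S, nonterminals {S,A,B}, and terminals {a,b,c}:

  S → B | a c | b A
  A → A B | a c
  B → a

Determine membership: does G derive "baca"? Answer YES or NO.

CNF form of G:
  S -> T0 T1 | T2 A | a
  A -> A B | T0 T1
  B -> a
  T0 -> a
  T1 -> c
  T2 -> b

CYK fill:
  cell(0,0) b: {T2}  orig:{}
  cell(1,1) a: {B,S,T0}  orig:{B,S}
  cell(2,2) c: {T1}  orig:{}
  cell(3,3) a: {B,S,T0}  orig:{B,S}
  cell(0,1) ba: ∅
  cell(1,2) ac: {A,S}
  cell(2,3) ca: ∅
  cell(0,2) bac: {S}
  cell(1,3) aca: {A}
  cell(0,3) baca: {S}

S ∈ T[0,3] ⇒ YES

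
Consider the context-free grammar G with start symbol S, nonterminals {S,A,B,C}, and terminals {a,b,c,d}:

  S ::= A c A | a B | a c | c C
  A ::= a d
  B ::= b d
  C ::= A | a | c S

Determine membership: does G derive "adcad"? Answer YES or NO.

Convert to CNF:
  S -> A X4 | T0 B | T0 T3 | T3 C
  A -> T0 T1
  B -> T2 T1
  C -> T0 T1 | T3 S | a
  T0 -> a
  T1 -> d
  T2 -> b
  T3 -> c
  X4 -> T3 A

CYK fill:
  cell(0,0) a: {C,T0}  orig:{C}
  cell(1,1) d: {T1}  orig:{}
  cell(2,2) c: {T3}  orig:{}
  cell(3,3) a: {C,T0}  orig:{C}
  cell(4,4) d: {T1}  orig:{}
  cell(0,1) ad: {A,C}
  cell(1,2) dc: ∅
  cell(2,3) ca: {S}
  cell(3,4) ad: {A,C}
  cell(0,2) adc: ∅
  cell(1,3) dca: ∅
  cell(2,4) cad: {S,X4}  orig:{S}
  cell(0,3) adca: ∅
  cell(1,4) dcad: ∅
  cell(0,4) adcad: {S}

S ∈ T[0,4] ⇒ YES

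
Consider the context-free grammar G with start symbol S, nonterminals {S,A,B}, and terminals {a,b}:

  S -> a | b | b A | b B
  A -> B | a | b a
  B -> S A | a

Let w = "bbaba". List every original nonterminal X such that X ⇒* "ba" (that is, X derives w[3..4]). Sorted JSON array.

CNF form of G:
  S -> T0 A | T0 B | a | b
  A -> S A | T0 T1 | a
  B -> S A | a
  T0 -> b
  T1 -> a

Fill CYK table bottom-up, restricted to cells inside w[3..4]:
  T[3,3] 'b' = {S,T0}  orig:{S}
  T[4,4] 'a' = {A,B,S,T1}  orig:{A,B,S}
  T[3,4] 'ba' = {A,B,S}

Original NTs in T[3,4] deriving "ba": ["A", "B", "S"]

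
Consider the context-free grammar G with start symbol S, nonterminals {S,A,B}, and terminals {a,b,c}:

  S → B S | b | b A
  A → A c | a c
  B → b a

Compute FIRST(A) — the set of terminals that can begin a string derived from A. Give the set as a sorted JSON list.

FIRST sets, iterate to fixpoint:
iter 1:
  A via A→a c: +{a}
  B via B→b a: +{b}
  S via S→B S: +{b}
  S: {b}  A: {a}  B: {b}
iter 2: (stable)
  S: {b}  A: {a}  B: {b}

FIRST(A) = ["a"]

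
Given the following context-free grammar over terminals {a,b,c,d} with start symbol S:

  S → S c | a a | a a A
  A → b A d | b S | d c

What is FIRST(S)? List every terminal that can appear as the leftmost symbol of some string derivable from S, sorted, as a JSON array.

FIRST iteration:
iter 1:
  A via A→b A d: +{b}
  A via A→d c: +{d}
  S via S→a a: +{a}
  FIRST(S)={a}  FIRST(A)={b,d}
iter 2: — fixpoint
  FIRST(S)={a}  FIRST(A)={b,d}

FIRST(S) = ["a"]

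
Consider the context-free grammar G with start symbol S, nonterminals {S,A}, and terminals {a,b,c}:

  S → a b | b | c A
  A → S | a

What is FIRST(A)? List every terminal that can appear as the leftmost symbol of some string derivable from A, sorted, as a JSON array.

FIRST iteration:
iter 1:
  A via A→a: +{a}
  S via S→a b: +{a}
  S via S→b: +{b}
  S via S→c A: +{c}
  FIRST(S)={a,b,c}  FIRST(A)={a}
iter 2:
  A via A→S: +{b,c}
  FIRST(S)={a,b,c}  FIRST(A)={a,b,c}
iter 3: — fixpoint
  FIRST(S)={a,b,c}  FIRST(A)={a,b,c}

FIRST(A) = ["a", "b", "c"]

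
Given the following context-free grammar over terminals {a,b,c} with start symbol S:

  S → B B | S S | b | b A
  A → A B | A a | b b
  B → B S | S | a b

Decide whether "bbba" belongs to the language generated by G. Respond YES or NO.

Convert to CNF:
  S -> B B | S S | T1 A | b
  A -> A B | A T0 | T1 T1
  B -> B B | B S | S S | T0 T1 | T1 A | b
  T0 -> a
  T1 -> b

Fill CYK table bottom-up:
  cell(0,0) b: {B,S,T1}  orig:{B,S}
  cell(1,1) b: {B,S,T1}  orig:{B,S}
  cell(2,2) b: {B,S,T1}  orig:{B,S}
  cell(3,3) a: {T0}  orig:{}
  cell(0,1) bb: {A,B,S}
  cell(1,2) bb: {A,B,S}
  cell(2,3) ba: ∅
  cell(0,2) bbb: {A,B,S}
  cell(1,3) bba: {A}
  cell(0,3) bbba: {A,B,S}

S ∈ T[0,3] ⇒ YES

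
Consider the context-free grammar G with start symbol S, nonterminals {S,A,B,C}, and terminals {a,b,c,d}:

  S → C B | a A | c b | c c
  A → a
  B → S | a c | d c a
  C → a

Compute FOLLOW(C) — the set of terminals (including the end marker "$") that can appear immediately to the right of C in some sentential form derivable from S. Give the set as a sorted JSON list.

FIRST sets, iterate to fixpoint:
iter 1:
  A via A→a: +{a}
  B via B→a c: +{a}
  B via B→d c a: +{d}
  C via C→a: +{a}
  S via S→C B: +{a}
  S via S→c b: +{c}
  FIRST[S]={a,c}  FIRST[A]={a}  FIRST[B]={a,d}  FIRST[C]={a}
iter 2:
  B via B→S: +{c}
  FIRST[S]={a,c}  FIRST[A]={a}  FIRST[B]={a,c,d}  FIRST[C]={a}
iter 3: done
  FIRST[S]={a,c}  FIRST[A]={a}  FIRST[B]={a,c,d}  FIRST[C]={a}

FOLLOW iteration:
FOLLOW(S) := {$}
round 1:
  S→C B: FOLLOW(C) ⊇ FIRST(B) = {a,c,d}; new: +{a,c,d}
  S→C B: FOLLOW(B) ⊇ FOLLOW(S) ⊇ {$}; new: +{$}
  S→a A: FOLLOW(A) ⊇ FOLLOW(S) ⊇ {$}; new: +{$}
  FOLLOW[S]={$}  FOLLOW[A]={$}  FOLLOW[B]={$}  FOLLOW[C]={a,c,d}
round 2: (stable)
  FOLLOW[S]={$}  FOLLOW[A]={$}  FOLLOW[B]={$}  FOLLOW[C]={a,c,d}

FOLLOW(C) = ["a", "c", "d"]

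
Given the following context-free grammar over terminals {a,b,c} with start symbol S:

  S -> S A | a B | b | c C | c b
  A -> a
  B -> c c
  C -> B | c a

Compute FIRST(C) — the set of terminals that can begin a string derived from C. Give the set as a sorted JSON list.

FIRST sets, iterate to fixpoint:
round 1:
  A via A→a: +{a}
  B via B→c c: +{c}
  C via C→B: +{c}
  S via S→a B: +{a}
  S via S→b: +{b}
  S via S→c C: +{c}
  FIRST[S]={a,b,c}  FIRST[A]={a}  FIRST[B]={c}  FIRST[C]={c}
round 2: done
  FIRST[S]={a,b,c}  FIRST[A]={a}  FIRST[B]={c}  FIRST[C]={c}

FIRST(C) = ["c"]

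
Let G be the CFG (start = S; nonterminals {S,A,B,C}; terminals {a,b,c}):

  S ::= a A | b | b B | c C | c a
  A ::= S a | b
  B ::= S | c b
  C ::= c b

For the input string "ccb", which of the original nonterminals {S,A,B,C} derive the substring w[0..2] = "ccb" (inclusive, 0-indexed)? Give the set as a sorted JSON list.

CNF form of G:
  S -> T0 A | T1 B | T2 C | T2 T0 | b
  A -> S T0 | b
  B -> T0 A | T1 B | T2 C | T2 T0 | T2 T1 | b
  C -> T2 T1
  T0 -> a
  T1 -> b
  T2 -> c

CYK fill (cells [i..j] with 0 ≤ i ≤ j ≤ 2 only):
  T[0,0] 'c' = {T2}  orig:{}
  T[1,1] 'c' = {T2}  orig:{}
  T[2,2] 'b' = {A,B,S,T1}  orig:{A,B,S}
  T[0,1] 'cc' = ∅
  T[1,2] 'cb' = {B,C}
  T[0,2] 'ccb' = {B,S}

Original NTs in T[0,2] deriving "ccb": ["B", "S"]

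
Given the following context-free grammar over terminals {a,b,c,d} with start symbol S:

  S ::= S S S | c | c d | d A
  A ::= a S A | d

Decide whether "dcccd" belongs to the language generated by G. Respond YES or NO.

CNF form of G:
  S -> S X4 | T1 T2 | T2 A | c
  A -> T0 X3 | d
  T0 -> a
  T1 -> c
  T2 -> d
  X3 -> S A
  X4 -> S S

Fill CYK table bottom-up:
  [0..0]={A,T2}  "d"  orig:{A}
  [1..1]={S,T1}  "c"  orig:{S}
  [2..2]={S,T1}  "c"  orig:{S}
  [3..3]={S,T1}  "c"  orig:{S}
  [4..4]={A,T2}  "d"  orig:{A}
  [0..1]=∅  "dc"
  [1..2]={X4}  "cc"  orig:{}
  [2..3]={X4}  "cc"  orig:{}
  [3..4]={S,X3}  "cd"  orig:{S}
  [0..2]=∅  "dcc"
  [1..3]={S}  "ccc"
  [2..4]={X4}  "ccd"  orig:{}
  [0..3]=∅  "dccc"
  [1..4]={S,X3}  "cccd"  orig:{S}
  [0..4]=∅  "dcccd"

S ∉ T[0,4] ⇒ NO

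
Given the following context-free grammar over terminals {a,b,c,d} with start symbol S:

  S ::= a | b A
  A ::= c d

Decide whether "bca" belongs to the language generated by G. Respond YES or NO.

Convert to CNF:
  S -> T2 A | a
  A -> T0 T1
  T0 -> c
  T1 -> d
  T2 -> b

CYK fill:
  cell(0,0) b: {T2}  orig:{}
  cell(1,1) c: {T0}  orig:{}
  cell(2,2) a: {S}
  cell(0,1) bc: ∅
  cell(1,2) ca: ∅
  cell(0,2) bca: ∅

S ∉ T[0,2] ⇒ NO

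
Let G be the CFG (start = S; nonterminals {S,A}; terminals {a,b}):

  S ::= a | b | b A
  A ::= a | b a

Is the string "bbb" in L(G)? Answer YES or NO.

CNF form of G:
  S -> T0 A | a | b
  A -> T0 T1 | a
  T0 -> b
  T1 -> a

CYK table (by increasing span):
  [0..0]={S,T0}  "b"  orig:{S}
  [1..1]={S,T0}  "b"  orig:{S}
  [2..2]={S,T0}  "b"  orig:{S}
  [0..1]=∅  "bb"
  [1..2]=∅  "bb"
  [0..2]=∅  "bbb"

S ∉ T[0,2] ⇒ NO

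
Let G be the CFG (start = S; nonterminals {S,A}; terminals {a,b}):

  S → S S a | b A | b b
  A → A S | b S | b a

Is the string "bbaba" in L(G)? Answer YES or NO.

CNF form of G:
  S -> S X2 | T0 A | T0 T0
  A -> A S | T0 S | T0 T1
  T0 -> b
  T1 -> a
  X2 -> S T1

CYK fill:
  cell(0,0) b: {T0}  orig:{}
  cell(1,1) b: {T0}  orig:{}
  cell(2,2) a: {T1}  orig:{}
  cell(3,3) b: {T0}  orig:{}
  cell(4,4) a: {T1}  orig:{}
  cell(0,1) bb: {S}
  cell(1,2) ba: {A}
  cell(2,3) ab: ∅
  cell(3,4) ba: {A}
  cell(0,2) bba: {S,X2}  orig:{S}
  cell(1,3) bab: ∅
  cell(2,4) aba: ∅
  cell(0,3) bbab: ∅
  cell(1,4) baba: ∅
  cell(0,4) bbaba: ∅

S ∉ T[0,4] ⇒ NO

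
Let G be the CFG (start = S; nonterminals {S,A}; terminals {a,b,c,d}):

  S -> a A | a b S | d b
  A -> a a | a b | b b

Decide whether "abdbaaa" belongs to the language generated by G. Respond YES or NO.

Convert to CNF:
  S -> T0 A | T0 X3 | T2 T1
  A -> T0 T0 | T0 T1 | T1 T1
  T0 -> a
  T1 -> b
  T2 -> d
  X3 -> T1 S

Fill CYK table bottom-up:
  cell(0,0) a: {T0}  orig:{}
  cell(1,1) b: {T1}  orig:{}
  cell(2,2) d: {T2}  orig:{}
  cell(3,3) b: {T1}  orig:{}
  cell(4,4) a: {T0}  orig:{}
  cell(5,5) a: {T0}  orig:{}
  cell(6,6) a: {T0}  orig:{}
  cell(0,1) ab: {A}
  cell(1,2) bd: ∅
  cell(2,3) db: {S}
  cell(3,4) ba: ∅
  cell(4,5) aa: {A}
  cell(5,6) aa: {A}
  cell(0,2) abd: ∅
  cell(1,3) bdb: {X3}  orig:{}
  cell(2,4) dba: ∅
  cell(3,5) baa: ∅
  cell(4,6) aaa: {S}
  cell(0,3) abdb: {S}
  cell(1,4) bdba: ∅
  cell(2,5) dbaa: ∅
  cell(3,6) baaa: {X3}  orig:{}
  cell(0,4) abdba: ∅
  cell(1,5) bdbaa: ∅
  cell(2,6) dbaaa: ∅
  cell(0,5) abdbaa: ∅
  cell(1,6) bdbaaa: ∅
  cell(0,6) abdbaaa: ∅

S ∉ T[0,6] ⇒ NO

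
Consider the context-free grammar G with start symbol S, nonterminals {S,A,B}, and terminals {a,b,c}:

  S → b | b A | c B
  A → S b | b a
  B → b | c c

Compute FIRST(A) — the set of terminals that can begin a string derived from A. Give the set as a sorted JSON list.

Compute FIRST by fixpoint:
pass 1:
  A via A→b a: +{b}
  B via B→b: +{b}
  B via B→c c: +{c}
  S via S→b: +{b}
  S via S→c B: +{c}
  FIRST(S)={b,c}  FIRST(A)={b}  FIRST(B)={b,c}
pass 2:
  A via A→S b: +{c}
  FIRST(S)={b,c}  FIRST(A)={b,c}  FIRST(B)={b,c}
pass 3: — fixpoint
  FIRST(S)={b,c}  FIRST(A)={b,c}  FIRST(B)={b,c}

FIRST(A) = ["b", "c"]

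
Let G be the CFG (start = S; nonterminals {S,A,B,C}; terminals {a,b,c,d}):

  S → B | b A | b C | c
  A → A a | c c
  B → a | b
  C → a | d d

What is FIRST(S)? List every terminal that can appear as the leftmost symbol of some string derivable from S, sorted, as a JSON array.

FIRST iteration:
round 1:
  A via A→c c: +{c}
  B via B→a: +{a}
  B via B→b: +{b}
  C via C→a: +{a}
  C via C→d d: +{d}
  S via S→B: +{a,b}
  S via S→c: +{c}
  FIRST(S)={a,b,c}  FIRST(A)={c}  FIRST(B)={a,b}  FIRST(C)={a,d}
round 2: — fixpoint
  FIRST(S)={a,b,c}  FIRST(A)={c}  FIRST(B)={a,b}  FIRST(C)={a,d}

FIRST(S) = ["a", "b", "c"]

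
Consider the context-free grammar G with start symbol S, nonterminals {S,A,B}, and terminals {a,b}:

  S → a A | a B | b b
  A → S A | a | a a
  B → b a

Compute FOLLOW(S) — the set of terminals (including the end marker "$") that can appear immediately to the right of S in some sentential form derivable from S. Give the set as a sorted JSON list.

FIRST iteration:
pass 1:
  A via A→a: +{a}
  B via B→b a: +{b}
  S via S→a A: +{a}
  S via S→b b: +{b}
  FIRST[S]={a,b}  FIRST[A]={a}  FIRST[B]={b}
pass 2:
  A via A→S A: +{b}
  FIRST[S]={a,b}  FIRST[A]={a,b}  FIRST[B]={b}
pass 3: — fixpoint
  FIRST[S]={a,b}  FIRST[A]={a,b}  FIRST[B]={b}

FOLLOW iteration:
FOLLOW(S) := {$}
[1]
  A→S A: FOLLOW(S) ⊇ FIRST(A) = {a,b}; new: +{a,b}
  S→a A: FOLLOW(A) ⊇ FOLLOW(S) ⊇ {$,a,b}; new: +{$,a,b}
  S→a B: FOLLOW(B) ⊇ FOLLOW(S) ⊇ {$,a,b}; new: +{$,a,b}
  FOLLOW[S]={$,a,b}  FOLLOW[A]={$,a,b}  FOLLOW[B]={$,a,b}
[2] — fixpoint
  FOLLOW[S]={$,a,b}  FOLLOW[A]={$,a,b}  FOLLOW[B]={$,a,b}

FOLLOW(S) = ["$", "a", "b"]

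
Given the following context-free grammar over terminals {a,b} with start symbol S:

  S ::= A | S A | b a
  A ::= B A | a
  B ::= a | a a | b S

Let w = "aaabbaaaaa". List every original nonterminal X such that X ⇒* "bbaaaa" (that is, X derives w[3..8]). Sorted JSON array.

CNF form of G:
  S -> B A | S A | T1 T0 | a
  A -> B A | a
  B -> T0 T0 | T1 S | a
  T0 -> a
  T1 -> b

CYK fill (cells [i..j] with 3 ≤ i ≤ j ≤ 8 only):
  cell(3,3) b: {T1}  orig:{}
  cell(4,4) b: {T1}  orig:{}
  cell(5,5) a: {A,B,S,T0}  orig:{A,B,S}
  cell(6,6) a: {A,B,S,T0}  orig:{A,B,S}
  cell(7,7) a: {A,B,S,T0}  orig:{A,B,S}
  cell(8,8) a: {A,B,S,T0}  orig:{A,B,S}
  cell(3,4) bb: ∅
  cell(4,5) ba: {B,S}
  cell(5,6) aa: {A,B,S}
  cell(6,7) aa: {A,B,S}
  cell(7,8) aa: {A,B,S}
  cell(3,5) bba: {B}
  cell(4,6) baa: {A,B,S}
  cell(5,7) aaa: {A,S}
  cell(6,8) aaa: {A,S}
  cell(3,6) bbaa: {A,B,S}
  cell(4,7) baaa: {A,B,S}
  cell(5,8) aaaa: {A,S}
  cell(3,7) bbaaa: {A,B,S}
  cell(4,8) baaaa: {A,B,S}
  cell(3,8) bbaaaa: {A,B,S}

Original NTs in T[3,8] deriving "bbaaaa": ["A", "B", "S"]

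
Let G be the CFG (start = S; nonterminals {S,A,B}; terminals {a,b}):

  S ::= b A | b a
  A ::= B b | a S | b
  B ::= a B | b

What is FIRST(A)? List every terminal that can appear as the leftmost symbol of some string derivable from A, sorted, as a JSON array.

FIRST sets, iterate to fixpoint:
[1]
  A via A→a S: +{a}
  A via A→b: +{b}
  B via B→a B: +{a}
  B via B→b: +{b}
  S via S→b A: +{b}
  FIRST[S]={b}  FIRST[A]={a,b}  FIRST[B]={a,b}
[2] done
  FIRST[S]={b}  FIRST[A]={a,b}  FIRST[B]={a,b}

FIRST(A) = ["a", "b"]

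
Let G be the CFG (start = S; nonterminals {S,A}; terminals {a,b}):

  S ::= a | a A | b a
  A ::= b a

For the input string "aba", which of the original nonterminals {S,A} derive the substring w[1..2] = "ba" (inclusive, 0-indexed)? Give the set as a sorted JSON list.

CNF form of G:
  S -> T0 T1 | T1 A | a
  A -> T0 T1
  T0 -> b
  T1 -> a

Fill CYK table bottom-up, restricted to cells inside w[1..2]:
  [1..1]={T0}  "b"  orig:{}
  [2..2]={S,T1}  "a"  orig:{S}
  [1..2]={A,S}  "ba"

Original NTs in T[1,2] deriving "ba": ["A", "S"]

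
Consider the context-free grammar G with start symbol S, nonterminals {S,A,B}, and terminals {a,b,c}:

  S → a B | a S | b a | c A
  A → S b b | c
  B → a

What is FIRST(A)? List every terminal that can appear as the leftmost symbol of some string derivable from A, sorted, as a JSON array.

FIRST sets, iterate to fixpoint:
pass 1:
  A via A→c: +{c}
  B via B→a: +{a}
  S via S→a B: +{a}
  S via S→b a: +{b}
  S via S→c A: +{c}
  FIRST(S)={a,b,c}  FIRST(A)={c}  FIRST(B)={a}
pass 2:
  A via A→S b b: +{a,b}
  FIRST(S)={a,b,c}  FIRST(A)={a,b,c}  FIRST(B)={a}
pass 3: (stable)
  FIRST(S)={a,b,c}  FIRST(A)={a,b,c}  FIRST(B)={a}

FIRST(A) = ["a", "b", "c"]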